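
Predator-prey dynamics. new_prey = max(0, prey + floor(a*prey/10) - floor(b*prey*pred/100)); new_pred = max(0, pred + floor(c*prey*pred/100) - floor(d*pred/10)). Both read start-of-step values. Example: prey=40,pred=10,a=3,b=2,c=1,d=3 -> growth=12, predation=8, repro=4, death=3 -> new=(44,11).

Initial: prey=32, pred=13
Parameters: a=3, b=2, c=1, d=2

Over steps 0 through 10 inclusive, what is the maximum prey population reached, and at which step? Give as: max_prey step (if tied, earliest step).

Step 1: prey: 32+9-8=33; pred: 13+4-2=15
Step 2: prey: 33+9-9=33; pred: 15+4-3=16
Step 3: prey: 33+9-10=32; pred: 16+5-3=18
Step 4: prey: 32+9-11=30; pred: 18+5-3=20
Step 5: prey: 30+9-12=27; pred: 20+6-4=22
Step 6: prey: 27+8-11=24; pred: 22+5-4=23
Step 7: prey: 24+7-11=20; pred: 23+5-4=24
Step 8: prey: 20+6-9=17; pred: 24+4-4=24
Step 9: prey: 17+5-8=14; pred: 24+4-4=24
Step 10: prey: 14+4-6=12; pred: 24+3-4=23
Max prey = 33 at step 1

Answer: 33 1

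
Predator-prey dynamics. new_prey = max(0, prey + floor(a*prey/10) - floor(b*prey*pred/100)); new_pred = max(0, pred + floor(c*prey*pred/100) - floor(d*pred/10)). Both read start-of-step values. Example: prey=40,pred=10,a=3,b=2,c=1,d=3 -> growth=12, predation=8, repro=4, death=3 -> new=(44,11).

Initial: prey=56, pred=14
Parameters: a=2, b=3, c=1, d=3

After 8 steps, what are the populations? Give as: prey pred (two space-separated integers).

Answer: 6 6

Derivation:
Step 1: prey: 56+11-23=44; pred: 14+7-4=17
Step 2: prey: 44+8-22=30; pred: 17+7-5=19
Step 3: prey: 30+6-17=19; pred: 19+5-5=19
Step 4: prey: 19+3-10=12; pred: 19+3-5=17
Step 5: prey: 12+2-6=8; pred: 17+2-5=14
Step 6: prey: 8+1-3=6; pred: 14+1-4=11
Step 7: prey: 6+1-1=6; pred: 11+0-3=8
Step 8: prey: 6+1-1=6; pred: 8+0-2=6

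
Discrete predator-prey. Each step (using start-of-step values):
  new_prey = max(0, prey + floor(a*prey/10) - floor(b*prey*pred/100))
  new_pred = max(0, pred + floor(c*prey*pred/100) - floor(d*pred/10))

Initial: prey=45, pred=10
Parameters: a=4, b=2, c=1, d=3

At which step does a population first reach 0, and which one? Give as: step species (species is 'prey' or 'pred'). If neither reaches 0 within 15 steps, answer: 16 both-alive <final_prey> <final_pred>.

Step 1: prey: 45+18-9=54; pred: 10+4-3=11
Step 2: prey: 54+21-11=64; pred: 11+5-3=13
Step 3: prey: 64+25-16=73; pred: 13+8-3=18
Step 4: prey: 73+29-26=76; pred: 18+13-5=26
Step 5: prey: 76+30-39=67; pred: 26+19-7=38
Step 6: prey: 67+26-50=43; pred: 38+25-11=52
Step 7: prey: 43+17-44=16; pred: 52+22-15=59
Step 8: prey: 16+6-18=4; pred: 59+9-17=51
Step 9: prey: 4+1-4=1; pred: 51+2-15=38
Step 10: prey: 1+0-0=1; pred: 38+0-11=27
Step 11: prey: 1+0-0=1; pred: 27+0-8=19
Step 12: prey: 1+0-0=1; pred: 19+0-5=14
Step 13: prey: 1+0-0=1; pred: 14+0-4=10
Step 14: prey: 1+0-0=1; pred: 10+0-3=7
Step 15: prey: 1+0-0=1; pred: 7+0-2=5
No extinction within 15 steps

Answer: 16 both-alive 1 5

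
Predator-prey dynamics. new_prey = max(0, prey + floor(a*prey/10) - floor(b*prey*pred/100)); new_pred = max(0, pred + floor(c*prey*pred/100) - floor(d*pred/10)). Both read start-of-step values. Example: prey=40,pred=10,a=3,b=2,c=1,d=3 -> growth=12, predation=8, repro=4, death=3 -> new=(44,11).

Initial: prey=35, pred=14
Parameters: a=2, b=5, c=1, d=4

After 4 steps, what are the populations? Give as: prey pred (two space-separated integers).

Answer: 6 5

Derivation:
Step 1: prey: 35+7-24=18; pred: 14+4-5=13
Step 2: prey: 18+3-11=10; pred: 13+2-5=10
Step 3: prey: 10+2-5=7; pred: 10+1-4=7
Step 4: prey: 7+1-2=6; pred: 7+0-2=5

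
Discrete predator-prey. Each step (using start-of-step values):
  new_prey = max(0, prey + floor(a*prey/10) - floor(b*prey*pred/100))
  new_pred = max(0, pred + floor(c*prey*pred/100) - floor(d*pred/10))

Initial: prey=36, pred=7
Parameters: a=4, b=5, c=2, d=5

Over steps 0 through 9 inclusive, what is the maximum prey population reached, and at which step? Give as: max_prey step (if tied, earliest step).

Step 1: prey: 36+14-12=38; pred: 7+5-3=9
Step 2: prey: 38+15-17=36; pred: 9+6-4=11
Step 3: prey: 36+14-19=31; pred: 11+7-5=13
Step 4: prey: 31+12-20=23; pred: 13+8-6=15
Step 5: prey: 23+9-17=15; pred: 15+6-7=14
Step 6: prey: 15+6-10=11; pred: 14+4-7=11
Step 7: prey: 11+4-6=9; pred: 11+2-5=8
Step 8: prey: 9+3-3=9; pred: 8+1-4=5
Step 9: prey: 9+3-2=10; pred: 5+0-2=3
Max prey = 38 at step 1

Answer: 38 1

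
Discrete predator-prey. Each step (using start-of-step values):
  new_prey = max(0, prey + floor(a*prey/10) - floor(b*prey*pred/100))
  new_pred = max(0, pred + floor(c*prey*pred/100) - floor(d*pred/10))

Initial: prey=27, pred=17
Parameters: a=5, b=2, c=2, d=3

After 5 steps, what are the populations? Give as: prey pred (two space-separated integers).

Step 1: prey: 27+13-9=31; pred: 17+9-5=21
Step 2: prey: 31+15-13=33; pred: 21+13-6=28
Step 3: prey: 33+16-18=31; pred: 28+18-8=38
Step 4: prey: 31+15-23=23; pred: 38+23-11=50
Step 5: prey: 23+11-23=11; pred: 50+23-15=58

Answer: 11 58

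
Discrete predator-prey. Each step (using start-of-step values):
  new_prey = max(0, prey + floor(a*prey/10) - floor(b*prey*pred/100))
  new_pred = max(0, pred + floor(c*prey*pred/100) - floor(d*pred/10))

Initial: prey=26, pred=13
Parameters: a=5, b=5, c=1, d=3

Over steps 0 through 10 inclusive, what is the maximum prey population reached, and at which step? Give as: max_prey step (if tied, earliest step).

Answer: 42 10

Derivation:
Step 1: prey: 26+13-16=23; pred: 13+3-3=13
Step 2: prey: 23+11-14=20; pred: 13+2-3=12
Step 3: prey: 20+10-12=18; pred: 12+2-3=11
Step 4: prey: 18+9-9=18; pred: 11+1-3=9
Step 5: prey: 18+9-8=19; pred: 9+1-2=8
Step 6: prey: 19+9-7=21; pred: 8+1-2=7
Step 7: prey: 21+10-7=24; pred: 7+1-2=6
Step 8: prey: 24+12-7=29; pred: 6+1-1=6
Step 9: prey: 29+14-8=35; pred: 6+1-1=6
Step 10: prey: 35+17-10=42; pred: 6+2-1=7
Max prey = 42 at step 10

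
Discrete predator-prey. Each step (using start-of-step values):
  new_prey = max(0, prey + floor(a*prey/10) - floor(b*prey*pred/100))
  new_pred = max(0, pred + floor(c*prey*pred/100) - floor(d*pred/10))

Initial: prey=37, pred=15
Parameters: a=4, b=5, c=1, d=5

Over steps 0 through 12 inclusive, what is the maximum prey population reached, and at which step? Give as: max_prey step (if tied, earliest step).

Step 1: prey: 37+14-27=24; pred: 15+5-7=13
Step 2: prey: 24+9-15=18; pred: 13+3-6=10
Step 3: prey: 18+7-9=16; pred: 10+1-5=6
Step 4: prey: 16+6-4=18; pred: 6+0-3=3
Step 5: prey: 18+7-2=23; pred: 3+0-1=2
Step 6: prey: 23+9-2=30; pred: 2+0-1=1
Step 7: prey: 30+12-1=41; pred: 1+0-0=1
Step 8: prey: 41+16-2=55; pred: 1+0-0=1
Step 9: prey: 55+22-2=75; pred: 1+0-0=1
Step 10: prey: 75+30-3=102; pred: 1+0-0=1
Step 11: prey: 102+40-5=137; pred: 1+1-0=2
Step 12: prey: 137+54-13=178; pred: 2+2-1=3
Max prey = 178 at step 12

Answer: 178 12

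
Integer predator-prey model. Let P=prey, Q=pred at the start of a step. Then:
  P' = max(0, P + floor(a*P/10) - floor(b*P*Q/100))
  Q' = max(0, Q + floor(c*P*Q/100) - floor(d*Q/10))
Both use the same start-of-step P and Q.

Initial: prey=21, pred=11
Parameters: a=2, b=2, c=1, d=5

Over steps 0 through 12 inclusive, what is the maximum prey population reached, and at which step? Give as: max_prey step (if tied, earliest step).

Step 1: prey: 21+4-4=21; pred: 11+2-5=8
Step 2: prey: 21+4-3=22; pred: 8+1-4=5
Step 3: prey: 22+4-2=24; pred: 5+1-2=4
Step 4: prey: 24+4-1=27; pred: 4+0-2=2
Step 5: prey: 27+5-1=31; pred: 2+0-1=1
Step 6: prey: 31+6-0=37; pred: 1+0-0=1
Step 7: prey: 37+7-0=44; pred: 1+0-0=1
Step 8: prey: 44+8-0=52; pred: 1+0-0=1
Step 9: prey: 52+10-1=61; pred: 1+0-0=1
Step 10: prey: 61+12-1=72; pred: 1+0-0=1
Step 11: prey: 72+14-1=85; pred: 1+0-0=1
Step 12: prey: 85+17-1=101; pred: 1+0-0=1
Max prey = 101 at step 12

Answer: 101 12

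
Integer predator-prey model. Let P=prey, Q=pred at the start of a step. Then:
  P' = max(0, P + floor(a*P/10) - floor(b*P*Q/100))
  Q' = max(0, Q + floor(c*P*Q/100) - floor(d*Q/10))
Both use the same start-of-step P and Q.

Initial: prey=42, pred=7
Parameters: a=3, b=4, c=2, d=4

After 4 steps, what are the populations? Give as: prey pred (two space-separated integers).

Step 1: prey: 42+12-11=43; pred: 7+5-2=10
Step 2: prey: 43+12-17=38; pred: 10+8-4=14
Step 3: prey: 38+11-21=28; pred: 14+10-5=19
Step 4: prey: 28+8-21=15; pred: 19+10-7=22

Answer: 15 22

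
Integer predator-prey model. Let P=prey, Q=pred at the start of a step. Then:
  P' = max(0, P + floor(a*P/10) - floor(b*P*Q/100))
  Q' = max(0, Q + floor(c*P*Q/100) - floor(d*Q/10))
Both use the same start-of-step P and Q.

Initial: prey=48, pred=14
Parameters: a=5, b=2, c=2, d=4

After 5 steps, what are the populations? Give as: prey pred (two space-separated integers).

Step 1: prey: 48+24-13=59; pred: 14+13-5=22
Step 2: prey: 59+29-25=63; pred: 22+25-8=39
Step 3: prey: 63+31-49=45; pred: 39+49-15=73
Step 4: prey: 45+22-65=2; pred: 73+65-29=109
Step 5: prey: 2+1-4=0; pred: 109+4-43=70

Answer: 0 70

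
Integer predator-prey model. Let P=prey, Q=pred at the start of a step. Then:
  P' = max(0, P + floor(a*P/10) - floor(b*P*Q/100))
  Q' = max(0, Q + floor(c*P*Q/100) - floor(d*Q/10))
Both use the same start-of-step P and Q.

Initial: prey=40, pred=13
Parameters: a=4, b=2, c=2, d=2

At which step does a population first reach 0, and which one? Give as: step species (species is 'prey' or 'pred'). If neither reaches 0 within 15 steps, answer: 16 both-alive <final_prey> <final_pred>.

Step 1: prey: 40+16-10=46; pred: 13+10-2=21
Step 2: prey: 46+18-19=45; pred: 21+19-4=36
Step 3: prey: 45+18-32=31; pred: 36+32-7=61
Step 4: prey: 31+12-37=6; pred: 61+37-12=86
Step 5: prey: 6+2-10=0; pred: 86+10-17=79
First extinction: prey at step 5

Answer: 5 prey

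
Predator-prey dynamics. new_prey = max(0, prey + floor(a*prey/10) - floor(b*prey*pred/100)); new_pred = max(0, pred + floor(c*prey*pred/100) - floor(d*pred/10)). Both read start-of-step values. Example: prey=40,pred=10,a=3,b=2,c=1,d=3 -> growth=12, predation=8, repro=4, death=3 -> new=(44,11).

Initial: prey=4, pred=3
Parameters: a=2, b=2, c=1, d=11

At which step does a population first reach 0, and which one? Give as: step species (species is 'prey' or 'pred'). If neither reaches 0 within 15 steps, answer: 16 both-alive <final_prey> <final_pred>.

Step 1: prey: 4+0-0=4; pred: 3+0-3=0
First extinction: pred at step 1

Answer: 1 pred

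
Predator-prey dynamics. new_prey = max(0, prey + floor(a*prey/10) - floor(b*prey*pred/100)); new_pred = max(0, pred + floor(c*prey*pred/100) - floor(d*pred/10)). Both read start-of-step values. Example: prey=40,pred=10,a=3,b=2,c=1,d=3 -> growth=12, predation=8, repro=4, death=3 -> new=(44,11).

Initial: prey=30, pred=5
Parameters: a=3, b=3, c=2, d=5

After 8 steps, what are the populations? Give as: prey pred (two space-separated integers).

Answer: 14 22

Derivation:
Step 1: prey: 30+9-4=35; pred: 5+3-2=6
Step 2: prey: 35+10-6=39; pred: 6+4-3=7
Step 3: prey: 39+11-8=42; pred: 7+5-3=9
Step 4: prey: 42+12-11=43; pred: 9+7-4=12
Step 5: prey: 43+12-15=40; pred: 12+10-6=16
Step 6: prey: 40+12-19=33; pred: 16+12-8=20
Step 7: prey: 33+9-19=23; pred: 20+13-10=23
Step 8: prey: 23+6-15=14; pred: 23+10-11=22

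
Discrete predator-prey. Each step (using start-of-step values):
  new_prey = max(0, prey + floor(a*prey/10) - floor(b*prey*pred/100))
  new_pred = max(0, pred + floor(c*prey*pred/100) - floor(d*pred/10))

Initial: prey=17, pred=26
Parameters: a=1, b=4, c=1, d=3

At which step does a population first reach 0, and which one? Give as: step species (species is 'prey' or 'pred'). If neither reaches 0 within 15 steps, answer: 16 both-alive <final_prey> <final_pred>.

Step 1: prey: 17+1-17=1; pred: 26+4-7=23
Step 2: prey: 1+0-0=1; pred: 23+0-6=17
Step 3: prey: 1+0-0=1; pred: 17+0-5=12
Step 4: prey: 1+0-0=1; pred: 12+0-3=9
Step 5: prey: 1+0-0=1; pred: 9+0-2=7
Step 6: prey: 1+0-0=1; pred: 7+0-2=5
Step 7: prey: 1+0-0=1; pred: 5+0-1=4
Step 8: prey: 1+0-0=1; pred: 4+0-1=3
Step 9: prey: 1+0-0=1; pred: 3+0-0=3
Steps 10-15: state stable at prey=1, pred=3 (no change)
No extinction within 15 steps

Answer: 16 both-alive 1 3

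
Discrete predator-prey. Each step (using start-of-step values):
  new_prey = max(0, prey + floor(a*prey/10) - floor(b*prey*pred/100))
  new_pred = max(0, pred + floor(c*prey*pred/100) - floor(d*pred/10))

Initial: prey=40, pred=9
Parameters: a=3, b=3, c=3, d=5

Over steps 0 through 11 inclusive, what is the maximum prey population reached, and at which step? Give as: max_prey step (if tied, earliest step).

Answer: 42 1

Derivation:
Step 1: prey: 40+12-10=42; pred: 9+10-4=15
Step 2: prey: 42+12-18=36; pred: 15+18-7=26
Step 3: prey: 36+10-28=18; pred: 26+28-13=41
Step 4: prey: 18+5-22=1; pred: 41+22-20=43
Step 5: prey: 1+0-1=0; pred: 43+1-21=23
Step 6: prey: 0+0-0=0; pred: 23+0-11=12
Step 7: prey: 0+0-0=0; pred: 12+0-6=6
Step 8: prey: 0+0-0=0; pred: 6+0-3=3
Step 9: prey: 0+0-0=0; pred: 3+0-1=2
Step 10: prey: 0+0-0=0; pred: 2+0-1=1
Step 11: prey: 0+0-0=0; pred: 1+0-0=1
Max prey = 42 at step 1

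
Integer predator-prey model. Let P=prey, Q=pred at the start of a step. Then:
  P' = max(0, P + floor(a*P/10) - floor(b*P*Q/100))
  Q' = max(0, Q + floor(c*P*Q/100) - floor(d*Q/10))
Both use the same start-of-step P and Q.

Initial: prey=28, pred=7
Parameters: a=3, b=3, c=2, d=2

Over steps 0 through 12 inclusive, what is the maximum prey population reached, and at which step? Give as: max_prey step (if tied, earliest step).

Step 1: prey: 28+8-5=31; pred: 7+3-1=9
Step 2: prey: 31+9-8=32; pred: 9+5-1=13
Step 3: prey: 32+9-12=29; pred: 13+8-2=19
Step 4: prey: 29+8-16=21; pred: 19+11-3=27
Step 5: prey: 21+6-17=10; pred: 27+11-5=33
Step 6: prey: 10+3-9=4; pred: 33+6-6=33
Step 7: prey: 4+1-3=2; pred: 33+2-6=29
Step 8: prey: 2+0-1=1; pred: 29+1-5=25
Step 9: prey: 1+0-0=1; pred: 25+0-5=20
Step 10: prey: 1+0-0=1; pred: 20+0-4=16
Step 11: prey: 1+0-0=1; pred: 16+0-3=13
Step 12: prey: 1+0-0=1; pred: 13+0-2=11
Max prey = 32 at step 2

Answer: 32 2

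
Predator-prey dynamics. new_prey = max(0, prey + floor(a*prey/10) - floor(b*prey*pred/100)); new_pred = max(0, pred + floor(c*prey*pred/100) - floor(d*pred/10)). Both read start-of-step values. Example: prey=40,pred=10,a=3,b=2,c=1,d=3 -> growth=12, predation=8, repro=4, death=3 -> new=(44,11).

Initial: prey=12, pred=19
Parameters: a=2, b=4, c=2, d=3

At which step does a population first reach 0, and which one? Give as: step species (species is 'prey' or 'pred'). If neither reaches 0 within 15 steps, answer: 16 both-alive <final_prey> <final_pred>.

Answer: 16 both-alive 2 3

Derivation:
Step 1: prey: 12+2-9=5; pred: 19+4-5=18
Step 2: prey: 5+1-3=3; pred: 18+1-5=14
Step 3: prey: 3+0-1=2; pred: 14+0-4=10
Step 4: prey: 2+0-0=2; pred: 10+0-3=7
Step 5: prey: 2+0-0=2; pred: 7+0-2=5
Step 6: prey: 2+0-0=2; pred: 5+0-1=4
Step 7: prey: 2+0-0=2; pred: 4+0-1=3
Step 8: prey: 2+0-0=2; pred: 3+0-0=3
Steps 9-15: state stable at prey=2, pred=3 (no change)
No extinction within 15 steps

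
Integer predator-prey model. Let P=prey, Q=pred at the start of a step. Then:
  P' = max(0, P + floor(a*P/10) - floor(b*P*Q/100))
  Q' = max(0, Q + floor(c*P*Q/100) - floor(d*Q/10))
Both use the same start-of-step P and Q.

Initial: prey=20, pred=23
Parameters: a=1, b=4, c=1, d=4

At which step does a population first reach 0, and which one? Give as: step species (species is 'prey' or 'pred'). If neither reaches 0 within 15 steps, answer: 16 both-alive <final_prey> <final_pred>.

Answer: 16 both-alive 2 2

Derivation:
Step 1: prey: 20+2-18=4; pred: 23+4-9=18
Step 2: prey: 4+0-2=2; pred: 18+0-7=11
Step 3: prey: 2+0-0=2; pred: 11+0-4=7
Step 4: prey: 2+0-0=2; pred: 7+0-2=5
Step 5: prey: 2+0-0=2; pred: 5+0-2=3
Step 6: prey: 2+0-0=2; pred: 3+0-1=2
Step 7: prey: 2+0-0=2; pred: 2+0-0=2
Steps 8-15: state stable at prey=2, pred=2 (no change)
No extinction within 15 steps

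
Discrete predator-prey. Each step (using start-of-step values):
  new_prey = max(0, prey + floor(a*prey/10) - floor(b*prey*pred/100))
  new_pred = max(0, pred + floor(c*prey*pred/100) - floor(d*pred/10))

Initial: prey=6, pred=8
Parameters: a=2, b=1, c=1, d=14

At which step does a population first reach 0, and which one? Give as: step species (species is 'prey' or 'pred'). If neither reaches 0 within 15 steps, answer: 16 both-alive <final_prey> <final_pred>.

Step 1: prey: 6+1-0=7; pred: 8+0-11=0
First extinction: pred at step 1

Answer: 1 pred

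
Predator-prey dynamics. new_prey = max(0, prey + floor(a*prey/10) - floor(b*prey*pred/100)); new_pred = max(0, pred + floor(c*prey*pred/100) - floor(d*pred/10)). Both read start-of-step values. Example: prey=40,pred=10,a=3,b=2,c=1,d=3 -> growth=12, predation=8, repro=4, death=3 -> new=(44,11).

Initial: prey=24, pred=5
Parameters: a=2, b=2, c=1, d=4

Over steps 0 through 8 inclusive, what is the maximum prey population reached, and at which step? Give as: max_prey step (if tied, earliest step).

Answer: 58 8

Derivation:
Step 1: prey: 24+4-2=26; pred: 5+1-2=4
Step 2: prey: 26+5-2=29; pred: 4+1-1=4
Step 3: prey: 29+5-2=32; pred: 4+1-1=4
Step 4: prey: 32+6-2=36; pred: 4+1-1=4
Step 5: prey: 36+7-2=41; pred: 4+1-1=4
Step 6: prey: 41+8-3=46; pred: 4+1-1=4
Step 7: prey: 46+9-3=52; pred: 4+1-1=4
Step 8: prey: 52+10-4=58; pred: 4+2-1=5
Max prey = 58 at step 8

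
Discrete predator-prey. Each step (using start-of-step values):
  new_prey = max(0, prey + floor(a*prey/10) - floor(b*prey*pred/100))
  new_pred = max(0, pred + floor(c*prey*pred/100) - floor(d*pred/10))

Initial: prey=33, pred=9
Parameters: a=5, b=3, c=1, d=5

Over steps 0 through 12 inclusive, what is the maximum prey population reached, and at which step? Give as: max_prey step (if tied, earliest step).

Step 1: prey: 33+16-8=41; pred: 9+2-4=7
Step 2: prey: 41+20-8=53; pred: 7+2-3=6
Step 3: prey: 53+26-9=70; pred: 6+3-3=6
Step 4: prey: 70+35-12=93; pred: 6+4-3=7
Step 5: prey: 93+46-19=120; pred: 7+6-3=10
Step 6: prey: 120+60-36=144; pred: 10+12-5=17
Step 7: prey: 144+72-73=143; pred: 17+24-8=33
Step 8: prey: 143+71-141=73; pred: 33+47-16=64
Step 9: prey: 73+36-140=0; pred: 64+46-32=78
Step 10: prey: 0+0-0=0; pred: 78+0-39=39
Step 11: prey: 0+0-0=0; pred: 39+0-19=20
Step 12: prey: 0+0-0=0; pred: 20+0-10=10
Max prey = 144 at step 6

Answer: 144 6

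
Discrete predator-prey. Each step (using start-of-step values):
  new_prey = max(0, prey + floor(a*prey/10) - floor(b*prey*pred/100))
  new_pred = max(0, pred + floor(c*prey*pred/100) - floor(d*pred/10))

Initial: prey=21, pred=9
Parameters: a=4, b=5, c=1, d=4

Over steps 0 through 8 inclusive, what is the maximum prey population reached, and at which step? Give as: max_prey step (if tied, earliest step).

Answer: 55 8

Derivation:
Step 1: prey: 21+8-9=20; pred: 9+1-3=7
Step 2: prey: 20+8-7=21; pred: 7+1-2=6
Step 3: prey: 21+8-6=23; pred: 6+1-2=5
Step 4: prey: 23+9-5=27; pred: 5+1-2=4
Step 5: prey: 27+10-5=32; pred: 4+1-1=4
Step 6: prey: 32+12-6=38; pred: 4+1-1=4
Step 7: prey: 38+15-7=46; pred: 4+1-1=4
Step 8: prey: 46+18-9=55; pred: 4+1-1=4
Max prey = 55 at step 8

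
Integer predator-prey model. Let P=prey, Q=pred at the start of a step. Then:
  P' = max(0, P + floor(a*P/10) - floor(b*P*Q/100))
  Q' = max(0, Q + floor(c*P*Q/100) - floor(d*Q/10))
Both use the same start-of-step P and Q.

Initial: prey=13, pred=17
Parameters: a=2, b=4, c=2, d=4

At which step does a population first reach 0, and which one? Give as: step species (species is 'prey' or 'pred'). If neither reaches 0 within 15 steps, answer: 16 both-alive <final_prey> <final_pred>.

Step 1: prey: 13+2-8=7; pred: 17+4-6=15
Step 2: prey: 7+1-4=4; pred: 15+2-6=11
Step 3: prey: 4+0-1=3; pred: 11+0-4=7
Step 4: prey: 3+0-0=3; pred: 7+0-2=5
Step 5: prey: 3+0-0=3; pred: 5+0-2=3
Step 6: prey: 3+0-0=3; pred: 3+0-1=2
Step 7: prey: 3+0-0=3; pred: 2+0-0=2
Steps 8-15: state stable at prey=3, pred=2 (no change)
No extinction within 15 steps

Answer: 16 both-alive 3 2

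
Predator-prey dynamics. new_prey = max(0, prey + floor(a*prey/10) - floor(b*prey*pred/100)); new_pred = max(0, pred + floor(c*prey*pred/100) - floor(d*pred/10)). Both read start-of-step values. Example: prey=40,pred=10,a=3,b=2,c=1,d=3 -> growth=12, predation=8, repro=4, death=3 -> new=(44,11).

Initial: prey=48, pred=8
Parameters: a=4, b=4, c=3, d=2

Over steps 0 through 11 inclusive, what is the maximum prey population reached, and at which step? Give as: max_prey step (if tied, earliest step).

Answer: 52 1

Derivation:
Step 1: prey: 48+19-15=52; pred: 8+11-1=18
Step 2: prey: 52+20-37=35; pred: 18+28-3=43
Step 3: prey: 35+14-60=0; pred: 43+45-8=80
Step 4: prey: 0+0-0=0; pred: 80+0-16=64
Step 5: prey: 0+0-0=0; pred: 64+0-12=52
Step 6: prey: 0+0-0=0; pred: 52+0-10=42
Step 7: prey: 0+0-0=0; pred: 42+0-8=34
Step 8: prey: 0+0-0=0; pred: 34+0-6=28
Step 9: prey: 0+0-0=0; pred: 28+0-5=23
Step 10: prey: 0+0-0=0; pred: 23+0-4=19
Step 11: prey: 0+0-0=0; pred: 19+0-3=16
Max prey = 52 at step 1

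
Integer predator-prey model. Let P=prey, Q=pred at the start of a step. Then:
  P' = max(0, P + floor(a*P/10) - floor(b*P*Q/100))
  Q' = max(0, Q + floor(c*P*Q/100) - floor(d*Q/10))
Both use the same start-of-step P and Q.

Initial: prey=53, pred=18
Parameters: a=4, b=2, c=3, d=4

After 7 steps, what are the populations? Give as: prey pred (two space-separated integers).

Step 1: prey: 53+21-19=55; pred: 18+28-7=39
Step 2: prey: 55+22-42=35; pred: 39+64-15=88
Step 3: prey: 35+14-61=0; pred: 88+92-35=145
Step 4: prey: 0+0-0=0; pred: 145+0-58=87
Step 5: prey: 0+0-0=0; pred: 87+0-34=53
Step 6: prey: 0+0-0=0; pred: 53+0-21=32
Step 7: prey: 0+0-0=0; pred: 32+0-12=20

Answer: 0 20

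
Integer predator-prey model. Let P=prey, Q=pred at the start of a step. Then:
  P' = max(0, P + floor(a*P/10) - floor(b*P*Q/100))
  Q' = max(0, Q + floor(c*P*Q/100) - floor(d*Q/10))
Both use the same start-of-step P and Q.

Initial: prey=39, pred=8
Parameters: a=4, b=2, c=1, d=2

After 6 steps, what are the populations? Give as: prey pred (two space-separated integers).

Step 1: prey: 39+15-6=48; pred: 8+3-1=10
Step 2: prey: 48+19-9=58; pred: 10+4-2=12
Step 3: prey: 58+23-13=68; pred: 12+6-2=16
Step 4: prey: 68+27-21=74; pred: 16+10-3=23
Step 5: prey: 74+29-34=69; pred: 23+17-4=36
Step 6: prey: 69+27-49=47; pred: 36+24-7=53

Answer: 47 53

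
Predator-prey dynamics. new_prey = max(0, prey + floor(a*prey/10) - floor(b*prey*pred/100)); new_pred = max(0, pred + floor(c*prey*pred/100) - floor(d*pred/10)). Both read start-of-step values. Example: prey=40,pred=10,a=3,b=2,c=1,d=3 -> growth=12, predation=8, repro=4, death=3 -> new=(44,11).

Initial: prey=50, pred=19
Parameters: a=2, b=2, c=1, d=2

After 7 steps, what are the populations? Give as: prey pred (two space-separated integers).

Answer: 3 20

Derivation:
Step 1: prey: 50+10-19=41; pred: 19+9-3=25
Step 2: prey: 41+8-20=29; pred: 25+10-5=30
Step 3: prey: 29+5-17=17; pred: 30+8-6=32
Step 4: prey: 17+3-10=10; pred: 32+5-6=31
Step 5: prey: 10+2-6=6; pred: 31+3-6=28
Step 6: prey: 6+1-3=4; pred: 28+1-5=24
Step 7: prey: 4+0-1=3; pred: 24+0-4=20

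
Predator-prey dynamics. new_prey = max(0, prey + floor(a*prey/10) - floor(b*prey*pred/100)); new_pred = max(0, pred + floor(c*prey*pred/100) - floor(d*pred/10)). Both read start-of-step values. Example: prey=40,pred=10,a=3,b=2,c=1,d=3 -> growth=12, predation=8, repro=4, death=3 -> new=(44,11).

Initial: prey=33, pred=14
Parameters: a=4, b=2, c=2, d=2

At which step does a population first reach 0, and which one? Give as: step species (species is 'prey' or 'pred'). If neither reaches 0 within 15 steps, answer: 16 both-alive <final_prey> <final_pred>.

Step 1: prey: 33+13-9=37; pred: 14+9-2=21
Step 2: prey: 37+14-15=36; pred: 21+15-4=32
Step 3: prey: 36+14-23=27; pred: 32+23-6=49
Step 4: prey: 27+10-26=11; pred: 49+26-9=66
Step 5: prey: 11+4-14=1; pred: 66+14-13=67
Step 6: prey: 1+0-1=0; pred: 67+1-13=55
First extinction: prey at step 6

Answer: 6 prey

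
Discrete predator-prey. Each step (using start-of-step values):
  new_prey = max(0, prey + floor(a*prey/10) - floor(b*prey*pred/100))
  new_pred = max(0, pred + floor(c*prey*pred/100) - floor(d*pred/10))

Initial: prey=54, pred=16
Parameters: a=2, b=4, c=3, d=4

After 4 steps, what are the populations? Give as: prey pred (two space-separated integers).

Answer: 0 20

Derivation:
Step 1: prey: 54+10-34=30; pred: 16+25-6=35
Step 2: prey: 30+6-42=0; pred: 35+31-14=52
Step 3: prey: 0+0-0=0; pred: 52+0-20=32
Step 4: prey: 0+0-0=0; pred: 32+0-12=20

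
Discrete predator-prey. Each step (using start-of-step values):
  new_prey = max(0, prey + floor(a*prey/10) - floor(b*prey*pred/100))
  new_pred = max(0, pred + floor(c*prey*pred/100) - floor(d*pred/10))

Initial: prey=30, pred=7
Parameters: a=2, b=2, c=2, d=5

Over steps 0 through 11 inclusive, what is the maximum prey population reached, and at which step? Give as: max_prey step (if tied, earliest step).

Step 1: prey: 30+6-4=32; pred: 7+4-3=8
Step 2: prey: 32+6-5=33; pred: 8+5-4=9
Step 3: prey: 33+6-5=34; pred: 9+5-4=10
Step 4: prey: 34+6-6=34; pred: 10+6-5=11
Step 5: prey: 34+6-7=33; pred: 11+7-5=13
Step 6: prey: 33+6-8=31; pred: 13+8-6=15
Step 7: prey: 31+6-9=28; pred: 15+9-7=17
Step 8: prey: 28+5-9=24; pred: 17+9-8=18
Step 9: prey: 24+4-8=20; pred: 18+8-9=17
Step 10: prey: 20+4-6=18; pred: 17+6-8=15
Step 11: prey: 18+3-5=16; pred: 15+5-7=13
Max prey = 34 at step 3

Answer: 34 3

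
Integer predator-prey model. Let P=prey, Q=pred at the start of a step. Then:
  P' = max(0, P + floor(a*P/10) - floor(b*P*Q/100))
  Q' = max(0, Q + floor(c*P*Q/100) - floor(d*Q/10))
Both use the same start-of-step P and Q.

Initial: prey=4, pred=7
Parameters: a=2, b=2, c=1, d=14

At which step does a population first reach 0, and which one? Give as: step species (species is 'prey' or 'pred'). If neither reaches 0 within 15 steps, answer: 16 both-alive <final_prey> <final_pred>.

Answer: 1 pred

Derivation:
Step 1: prey: 4+0-0=4; pred: 7+0-9=0
First extinction: pred at step 1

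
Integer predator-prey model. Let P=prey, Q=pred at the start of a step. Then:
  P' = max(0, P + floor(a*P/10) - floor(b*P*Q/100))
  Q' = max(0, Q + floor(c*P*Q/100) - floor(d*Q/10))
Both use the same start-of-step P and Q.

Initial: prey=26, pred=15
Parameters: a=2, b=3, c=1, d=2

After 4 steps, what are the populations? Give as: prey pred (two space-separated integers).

Step 1: prey: 26+5-11=20; pred: 15+3-3=15
Step 2: prey: 20+4-9=15; pred: 15+3-3=15
Step 3: prey: 15+3-6=12; pred: 15+2-3=14
Step 4: prey: 12+2-5=9; pred: 14+1-2=13

Answer: 9 13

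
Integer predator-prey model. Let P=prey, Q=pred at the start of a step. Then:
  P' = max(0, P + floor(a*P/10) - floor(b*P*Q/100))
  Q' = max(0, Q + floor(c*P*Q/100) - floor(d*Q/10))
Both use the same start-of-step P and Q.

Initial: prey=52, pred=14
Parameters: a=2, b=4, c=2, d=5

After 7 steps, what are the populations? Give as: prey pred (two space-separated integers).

Step 1: prey: 52+10-29=33; pred: 14+14-7=21
Step 2: prey: 33+6-27=12; pred: 21+13-10=24
Step 3: prey: 12+2-11=3; pred: 24+5-12=17
Step 4: prey: 3+0-2=1; pred: 17+1-8=10
Step 5: prey: 1+0-0=1; pred: 10+0-5=5
Step 6: prey: 1+0-0=1; pred: 5+0-2=3
Step 7: prey: 1+0-0=1; pred: 3+0-1=2

Answer: 1 2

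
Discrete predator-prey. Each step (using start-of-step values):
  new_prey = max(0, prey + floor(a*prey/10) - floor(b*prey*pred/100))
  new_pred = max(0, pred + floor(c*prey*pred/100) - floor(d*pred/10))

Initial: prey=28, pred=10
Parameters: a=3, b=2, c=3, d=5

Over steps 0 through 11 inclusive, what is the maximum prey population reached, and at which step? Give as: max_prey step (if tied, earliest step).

Step 1: prey: 28+8-5=31; pred: 10+8-5=13
Step 2: prey: 31+9-8=32; pred: 13+12-6=19
Step 3: prey: 32+9-12=29; pred: 19+18-9=28
Step 4: prey: 29+8-16=21; pred: 28+24-14=38
Step 5: prey: 21+6-15=12; pred: 38+23-19=42
Step 6: prey: 12+3-10=5; pred: 42+15-21=36
Step 7: prey: 5+1-3=3; pred: 36+5-18=23
Step 8: prey: 3+0-1=2; pred: 23+2-11=14
Step 9: prey: 2+0-0=2; pred: 14+0-7=7
Step 10: prey: 2+0-0=2; pred: 7+0-3=4
Step 11: prey: 2+0-0=2; pred: 4+0-2=2
Max prey = 32 at step 2

Answer: 32 2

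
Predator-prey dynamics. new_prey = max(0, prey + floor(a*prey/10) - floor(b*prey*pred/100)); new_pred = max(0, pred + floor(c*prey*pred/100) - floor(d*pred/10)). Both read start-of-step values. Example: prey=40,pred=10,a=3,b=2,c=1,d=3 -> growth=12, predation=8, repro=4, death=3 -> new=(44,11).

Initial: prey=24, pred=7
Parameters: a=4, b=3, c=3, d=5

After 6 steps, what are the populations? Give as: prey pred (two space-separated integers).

Answer: 7 39

Derivation:
Step 1: prey: 24+9-5=28; pred: 7+5-3=9
Step 2: prey: 28+11-7=32; pred: 9+7-4=12
Step 3: prey: 32+12-11=33; pred: 12+11-6=17
Step 4: prey: 33+13-16=30; pred: 17+16-8=25
Step 5: prey: 30+12-22=20; pred: 25+22-12=35
Step 6: prey: 20+8-21=7; pred: 35+21-17=39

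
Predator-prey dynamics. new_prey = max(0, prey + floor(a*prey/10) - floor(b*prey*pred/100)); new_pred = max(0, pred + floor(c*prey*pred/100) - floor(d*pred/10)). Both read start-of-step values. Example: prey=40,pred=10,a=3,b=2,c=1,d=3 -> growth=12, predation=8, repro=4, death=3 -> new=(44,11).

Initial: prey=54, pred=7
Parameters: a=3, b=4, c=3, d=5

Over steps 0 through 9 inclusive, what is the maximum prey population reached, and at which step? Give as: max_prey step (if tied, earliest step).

Step 1: prey: 54+16-15=55; pred: 7+11-3=15
Step 2: prey: 55+16-33=38; pred: 15+24-7=32
Step 3: prey: 38+11-48=1; pred: 32+36-16=52
Step 4: prey: 1+0-2=0; pred: 52+1-26=27
Step 5: prey: 0+0-0=0; pred: 27+0-13=14
Step 6: prey: 0+0-0=0; pred: 14+0-7=7
Step 7: prey: 0+0-0=0; pred: 7+0-3=4
Step 8: prey: 0+0-0=0; pred: 4+0-2=2
Step 9: prey: 0+0-0=0; pred: 2+0-1=1
Max prey = 55 at step 1

Answer: 55 1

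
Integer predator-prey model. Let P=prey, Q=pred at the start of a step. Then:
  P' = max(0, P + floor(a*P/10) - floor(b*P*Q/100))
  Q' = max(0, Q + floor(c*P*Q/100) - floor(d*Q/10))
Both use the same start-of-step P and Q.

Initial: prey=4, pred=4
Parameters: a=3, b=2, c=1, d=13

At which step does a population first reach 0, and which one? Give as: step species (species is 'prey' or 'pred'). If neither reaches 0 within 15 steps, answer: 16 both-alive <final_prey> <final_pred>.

Answer: 1 pred

Derivation:
Step 1: prey: 4+1-0=5; pred: 4+0-5=0
First extinction: pred at step 1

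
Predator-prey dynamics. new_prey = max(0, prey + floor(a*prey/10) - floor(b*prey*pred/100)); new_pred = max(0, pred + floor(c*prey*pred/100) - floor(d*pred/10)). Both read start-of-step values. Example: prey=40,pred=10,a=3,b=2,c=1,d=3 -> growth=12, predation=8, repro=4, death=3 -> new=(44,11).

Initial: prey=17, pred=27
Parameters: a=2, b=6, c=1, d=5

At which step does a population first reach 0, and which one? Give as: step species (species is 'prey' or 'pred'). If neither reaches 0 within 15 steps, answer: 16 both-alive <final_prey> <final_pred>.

Step 1: prey: 17+3-27=0; pred: 27+4-13=18
First extinction: prey at step 1

Answer: 1 prey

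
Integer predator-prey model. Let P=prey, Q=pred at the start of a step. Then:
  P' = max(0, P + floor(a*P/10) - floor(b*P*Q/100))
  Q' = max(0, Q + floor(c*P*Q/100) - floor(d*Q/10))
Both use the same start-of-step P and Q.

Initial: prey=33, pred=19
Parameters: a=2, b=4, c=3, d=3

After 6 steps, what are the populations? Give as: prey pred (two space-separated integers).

Answer: 0 10

Derivation:
Step 1: prey: 33+6-25=14; pred: 19+18-5=32
Step 2: prey: 14+2-17=0; pred: 32+13-9=36
Step 3: prey: 0+0-0=0; pred: 36+0-10=26
Step 4: prey: 0+0-0=0; pred: 26+0-7=19
Step 5: prey: 0+0-0=0; pred: 19+0-5=14
Step 6: prey: 0+0-0=0; pred: 14+0-4=10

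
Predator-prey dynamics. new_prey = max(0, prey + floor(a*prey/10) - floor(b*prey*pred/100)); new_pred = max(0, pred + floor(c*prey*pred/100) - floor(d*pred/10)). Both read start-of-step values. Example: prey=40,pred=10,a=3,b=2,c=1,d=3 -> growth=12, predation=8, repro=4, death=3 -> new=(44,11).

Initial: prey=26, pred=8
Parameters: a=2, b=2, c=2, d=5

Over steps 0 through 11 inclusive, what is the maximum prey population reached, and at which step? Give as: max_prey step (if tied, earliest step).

Answer: 34 7

Derivation:
Step 1: prey: 26+5-4=27; pred: 8+4-4=8
Step 2: prey: 27+5-4=28; pred: 8+4-4=8
Step 3: prey: 28+5-4=29; pred: 8+4-4=8
Step 4: prey: 29+5-4=30; pred: 8+4-4=8
Step 5: prey: 30+6-4=32; pred: 8+4-4=8
Step 6: prey: 32+6-5=33; pred: 8+5-4=9
Step 7: prey: 33+6-5=34; pred: 9+5-4=10
Step 8: prey: 34+6-6=34; pred: 10+6-5=11
Step 9: prey: 34+6-7=33; pred: 11+7-5=13
Step 10: prey: 33+6-8=31; pred: 13+8-6=15
Step 11: prey: 31+6-9=28; pred: 15+9-7=17
Max prey = 34 at step 7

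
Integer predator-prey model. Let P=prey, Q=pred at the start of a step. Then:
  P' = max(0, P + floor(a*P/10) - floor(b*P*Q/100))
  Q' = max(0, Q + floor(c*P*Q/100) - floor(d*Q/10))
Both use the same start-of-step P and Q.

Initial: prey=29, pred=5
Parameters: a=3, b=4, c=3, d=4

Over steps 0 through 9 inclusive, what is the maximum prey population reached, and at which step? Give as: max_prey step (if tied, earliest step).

Step 1: prey: 29+8-5=32; pred: 5+4-2=7
Step 2: prey: 32+9-8=33; pred: 7+6-2=11
Step 3: prey: 33+9-14=28; pred: 11+10-4=17
Step 4: prey: 28+8-19=17; pred: 17+14-6=25
Step 5: prey: 17+5-17=5; pred: 25+12-10=27
Step 6: prey: 5+1-5=1; pred: 27+4-10=21
Step 7: prey: 1+0-0=1; pred: 21+0-8=13
Step 8: prey: 1+0-0=1; pred: 13+0-5=8
Step 9: prey: 1+0-0=1; pred: 8+0-3=5
Max prey = 33 at step 2

Answer: 33 2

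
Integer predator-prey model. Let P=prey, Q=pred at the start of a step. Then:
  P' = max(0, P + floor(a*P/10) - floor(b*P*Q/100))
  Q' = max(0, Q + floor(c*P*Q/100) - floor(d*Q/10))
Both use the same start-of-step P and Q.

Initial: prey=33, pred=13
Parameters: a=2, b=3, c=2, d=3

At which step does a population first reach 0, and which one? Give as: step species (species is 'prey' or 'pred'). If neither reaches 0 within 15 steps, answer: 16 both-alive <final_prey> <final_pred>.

Answer: 16 both-alive 2 3

Derivation:
Step 1: prey: 33+6-12=27; pred: 13+8-3=18
Step 2: prey: 27+5-14=18; pred: 18+9-5=22
Step 3: prey: 18+3-11=10; pred: 22+7-6=23
Step 4: prey: 10+2-6=6; pred: 23+4-6=21
Step 5: prey: 6+1-3=4; pred: 21+2-6=17
Step 6: prey: 4+0-2=2; pred: 17+1-5=13
Step 7: prey: 2+0-0=2; pred: 13+0-3=10
Step 8: prey: 2+0-0=2; pred: 10+0-3=7
Step 9: prey: 2+0-0=2; pred: 7+0-2=5
Step 10: prey: 2+0-0=2; pred: 5+0-1=4
Step 11: prey: 2+0-0=2; pred: 4+0-1=3
Step 12: prey: 2+0-0=2; pred: 3+0-0=3
Steps 13-15: state stable at prey=2, pred=3 (no change)
No extinction within 15 steps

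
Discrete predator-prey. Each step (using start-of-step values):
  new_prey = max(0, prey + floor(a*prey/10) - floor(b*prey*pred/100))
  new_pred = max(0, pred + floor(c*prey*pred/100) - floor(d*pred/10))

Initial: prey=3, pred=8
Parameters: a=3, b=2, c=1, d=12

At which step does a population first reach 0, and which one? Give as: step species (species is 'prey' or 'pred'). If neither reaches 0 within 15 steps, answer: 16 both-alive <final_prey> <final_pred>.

Answer: 1 pred

Derivation:
Step 1: prey: 3+0-0=3; pred: 8+0-9=0
First extinction: pred at step 1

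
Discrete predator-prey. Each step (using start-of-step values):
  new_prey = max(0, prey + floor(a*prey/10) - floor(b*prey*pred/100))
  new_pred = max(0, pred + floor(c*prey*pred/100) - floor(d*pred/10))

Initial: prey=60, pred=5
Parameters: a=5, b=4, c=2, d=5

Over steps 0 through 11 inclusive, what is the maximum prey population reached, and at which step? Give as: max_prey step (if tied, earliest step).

Step 1: prey: 60+30-12=78; pred: 5+6-2=9
Step 2: prey: 78+39-28=89; pred: 9+14-4=19
Step 3: prey: 89+44-67=66; pred: 19+33-9=43
Step 4: prey: 66+33-113=0; pred: 43+56-21=78
Step 5: prey: 0+0-0=0; pred: 78+0-39=39
Step 6: prey: 0+0-0=0; pred: 39+0-19=20
Step 7: prey: 0+0-0=0; pred: 20+0-10=10
Step 8: prey: 0+0-0=0; pred: 10+0-5=5
Step 9: prey: 0+0-0=0; pred: 5+0-2=3
Step 10: prey: 0+0-0=0; pred: 3+0-1=2
Step 11: prey: 0+0-0=0; pred: 2+0-1=1
Max prey = 89 at step 2

Answer: 89 2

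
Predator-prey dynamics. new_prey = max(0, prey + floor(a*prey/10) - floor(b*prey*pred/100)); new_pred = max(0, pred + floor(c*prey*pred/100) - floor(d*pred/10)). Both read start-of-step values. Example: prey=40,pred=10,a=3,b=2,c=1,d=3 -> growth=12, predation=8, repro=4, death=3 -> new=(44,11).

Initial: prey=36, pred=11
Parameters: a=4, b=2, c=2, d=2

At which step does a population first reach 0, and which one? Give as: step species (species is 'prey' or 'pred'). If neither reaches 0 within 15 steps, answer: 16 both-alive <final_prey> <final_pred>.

Answer: 5 prey

Derivation:
Step 1: prey: 36+14-7=43; pred: 11+7-2=16
Step 2: prey: 43+17-13=47; pred: 16+13-3=26
Step 3: prey: 47+18-24=41; pred: 26+24-5=45
Step 4: prey: 41+16-36=21; pred: 45+36-9=72
Step 5: prey: 21+8-30=0; pred: 72+30-14=88
First extinction: prey at step 5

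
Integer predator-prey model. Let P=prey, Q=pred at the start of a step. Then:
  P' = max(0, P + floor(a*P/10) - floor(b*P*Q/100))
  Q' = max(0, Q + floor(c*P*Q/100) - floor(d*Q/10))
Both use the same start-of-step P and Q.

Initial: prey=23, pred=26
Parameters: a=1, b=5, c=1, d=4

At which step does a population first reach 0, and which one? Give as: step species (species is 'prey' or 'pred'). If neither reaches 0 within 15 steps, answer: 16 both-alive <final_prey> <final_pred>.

Answer: 1 prey

Derivation:
Step 1: prey: 23+2-29=0; pred: 26+5-10=21
First extinction: prey at step 1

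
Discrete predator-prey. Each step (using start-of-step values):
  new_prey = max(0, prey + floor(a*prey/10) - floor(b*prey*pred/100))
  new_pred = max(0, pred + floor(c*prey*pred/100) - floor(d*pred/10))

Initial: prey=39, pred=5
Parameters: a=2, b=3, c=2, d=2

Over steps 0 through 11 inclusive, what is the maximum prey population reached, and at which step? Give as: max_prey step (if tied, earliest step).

Step 1: prey: 39+7-5=41; pred: 5+3-1=7
Step 2: prey: 41+8-8=41; pred: 7+5-1=11
Step 3: prey: 41+8-13=36; pred: 11+9-2=18
Step 4: prey: 36+7-19=24; pred: 18+12-3=27
Step 5: prey: 24+4-19=9; pred: 27+12-5=34
Step 6: prey: 9+1-9=1; pred: 34+6-6=34
Step 7: prey: 1+0-1=0; pred: 34+0-6=28
Step 8: prey: 0+0-0=0; pred: 28+0-5=23
Step 9: prey: 0+0-0=0; pred: 23+0-4=19
Step 10: prey: 0+0-0=0; pred: 19+0-3=16
Step 11: prey: 0+0-0=0; pred: 16+0-3=13
Max prey = 41 at step 1

Answer: 41 1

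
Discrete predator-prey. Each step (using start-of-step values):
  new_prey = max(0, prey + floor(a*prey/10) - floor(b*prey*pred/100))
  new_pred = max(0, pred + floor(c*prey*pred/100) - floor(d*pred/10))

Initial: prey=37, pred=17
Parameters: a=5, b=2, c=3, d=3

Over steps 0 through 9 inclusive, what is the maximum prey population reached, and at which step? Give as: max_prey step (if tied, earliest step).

Step 1: prey: 37+18-12=43; pred: 17+18-5=30
Step 2: prey: 43+21-25=39; pred: 30+38-9=59
Step 3: prey: 39+19-46=12; pred: 59+69-17=111
Step 4: prey: 12+6-26=0; pred: 111+39-33=117
Step 5: prey: 0+0-0=0; pred: 117+0-35=82
Step 6: prey: 0+0-0=0; pred: 82+0-24=58
Step 7: prey: 0+0-0=0; pred: 58+0-17=41
Step 8: prey: 0+0-0=0; pred: 41+0-12=29
Step 9: prey: 0+0-0=0; pred: 29+0-8=21
Max prey = 43 at step 1

Answer: 43 1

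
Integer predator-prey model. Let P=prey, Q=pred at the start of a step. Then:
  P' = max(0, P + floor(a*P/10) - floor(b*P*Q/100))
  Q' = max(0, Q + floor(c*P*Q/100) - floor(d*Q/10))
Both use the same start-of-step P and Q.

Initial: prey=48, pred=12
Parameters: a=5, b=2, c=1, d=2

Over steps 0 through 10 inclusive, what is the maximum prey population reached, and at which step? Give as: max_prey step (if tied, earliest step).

Step 1: prey: 48+24-11=61; pred: 12+5-2=15
Step 2: prey: 61+30-18=73; pred: 15+9-3=21
Step 3: prey: 73+36-30=79; pred: 21+15-4=32
Step 4: prey: 79+39-50=68; pred: 32+25-6=51
Step 5: prey: 68+34-69=33; pred: 51+34-10=75
Step 6: prey: 33+16-49=0; pred: 75+24-15=84
Step 7: prey: 0+0-0=0; pred: 84+0-16=68
Step 8: prey: 0+0-0=0; pred: 68+0-13=55
Step 9: prey: 0+0-0=0; pred: 55+0-11=44
Step 10: prey: 0+0-0=0; pred: 44+0-8=36
Max prey = 79 at step 3

Answer: 79 3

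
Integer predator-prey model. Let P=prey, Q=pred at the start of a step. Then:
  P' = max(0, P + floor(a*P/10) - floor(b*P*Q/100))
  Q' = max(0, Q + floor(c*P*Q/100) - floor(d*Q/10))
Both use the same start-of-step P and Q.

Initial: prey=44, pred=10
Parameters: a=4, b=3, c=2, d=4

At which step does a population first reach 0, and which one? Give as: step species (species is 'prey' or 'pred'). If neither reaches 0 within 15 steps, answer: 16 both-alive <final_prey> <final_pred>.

Answer: 6 prey

Derivation:
Step 1: prey: 44+17-13=48; pred: 10+8-4=14
Step 2: prey: 48+19-20=47; pred: 14+13-5=22
Step 3: prey: 47+18-31=34; pred: 22+20-8=34
Step 4: prey: 34+13-34=13; pred: 34+23-13=44
Step 5: prey: 13+5-17=1; pred: 44+11-17=38
Step 6: prey: 1+0-1=0; pred: 38+0-15=23
First extinction: prey at step 6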